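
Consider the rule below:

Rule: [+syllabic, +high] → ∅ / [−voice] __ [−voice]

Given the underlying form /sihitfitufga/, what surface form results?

shtftfga

/i/ is a high vowel flanked by voiceless consonants /s/ and /h/, so it deletes.
/i/ is a high vowel flanked by voiceless consonants /h/ and /t/, so it deletes.
/i/ is a high vowel flanked by voiceless consonants /f/ and /t/, so it deletes.
/u/ is a high vowel flanked by voiceless consonants /t/ and /f/, so it deletes.
Surface form: [shtftfga].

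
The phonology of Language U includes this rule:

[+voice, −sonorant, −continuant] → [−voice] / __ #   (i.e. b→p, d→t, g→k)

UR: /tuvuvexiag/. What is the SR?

/g/ is a voiced stop in word-final position, so it devoices to [k].
Surface form: [tuvuvexiak].

tuvuvexiak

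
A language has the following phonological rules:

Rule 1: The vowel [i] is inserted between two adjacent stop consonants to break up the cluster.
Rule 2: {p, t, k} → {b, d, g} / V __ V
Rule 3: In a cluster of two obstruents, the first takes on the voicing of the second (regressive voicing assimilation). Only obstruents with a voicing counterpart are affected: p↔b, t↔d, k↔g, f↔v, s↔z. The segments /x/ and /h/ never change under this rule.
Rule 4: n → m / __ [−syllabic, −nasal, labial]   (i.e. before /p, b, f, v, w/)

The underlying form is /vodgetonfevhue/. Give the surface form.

vodigedomfefhue

Rule 1 (stop-cluster i-epenthesis): /d/ and /g/ form a stop–stop cluster, so [i] is inserted between them. /vodgetonfevhue/ → vodigetonfevhue.
Rule 2 (intervocalic voicing): /t/ is a voiceless stop between vowels /e/ and /o/, so it voices to [d]. /vodigetonfevhue/ → vodigedonfevhue.
Rule 3 (regressive voicing assimilation): /v/ precedes the voiceless obstruent /h/, so it devoices to [f] by assimilation. /vodigedonfevhue/ → vodigedonfefhue.
Rule 4 (nasal place assimilation): /n/ precedes the labial consonant /f/, so it assimilates in place to [m]. /vodigedonfefhue/ → vodigedomfefhue.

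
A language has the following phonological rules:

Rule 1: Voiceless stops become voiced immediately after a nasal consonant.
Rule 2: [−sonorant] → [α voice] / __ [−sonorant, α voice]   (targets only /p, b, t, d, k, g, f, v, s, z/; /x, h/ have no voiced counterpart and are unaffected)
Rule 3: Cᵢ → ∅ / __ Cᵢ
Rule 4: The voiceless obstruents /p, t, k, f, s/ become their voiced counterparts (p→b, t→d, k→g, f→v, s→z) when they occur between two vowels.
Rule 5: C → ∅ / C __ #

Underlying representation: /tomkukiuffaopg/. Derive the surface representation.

tomgugiuvaob

Rule 1 (post-nasal voicing): /k/ is a voiceless stop immediately after the nasal /m/, so it voices to [g]. /tomkukiuffaopg/ → tomgukiuffaopg.
Rule 2 (regressive voicing assimilation): /p/ precedes the voiced obstruent /g/, so it voices to [b] by assimilation. /tomgukiuffaopg/ → tomgukiuffaobg.
Rule 3 (degemination): /ff/ is a geminate; the first /f/ deletes. /tomgukiuffaobg/ → tomgukiufaobg.
Rule 4 (intervocalic voicing): /k/ is a voiceless obstruent between vowels /u/ and /i/, so it voices to [g]. /f/ is a voiceless obstruent between vowels /u/ and /a/, so it voices to [v]. /tomgukiufaobg/ → tomgugiuvaobg.
Rule 5 (final cluster simplification): /g/ is the second consonant of a word-final cluster /bg/, so it deletes. /tomgugiuvaobg/ → tomgugiuvaob.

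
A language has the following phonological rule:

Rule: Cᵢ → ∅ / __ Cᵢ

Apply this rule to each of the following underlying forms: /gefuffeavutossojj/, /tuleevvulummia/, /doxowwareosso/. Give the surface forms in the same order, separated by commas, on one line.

gefufeavutosoj, tuleevulumia, doxowareoso

/gefuffeavutossojj/: /ff/ is a geminate; the first /f/ deletes. /ss/ is a geminate; the first /s/ deletes. /jj/ is a geminate; the first /j/ deletes. → [gefufeavutosoj].
/tuleevvulummia/: /vv/ is a geminate; the first /v/ deletes. /mm/ is a geminate; the first /m/ deletes. → [tuleevulumia].
/doxowwareosso/: /ww/ is a geminate; the first /w/ deletes. /ss/ is a geminate; the first /s/ deletes. → [doxowareoso].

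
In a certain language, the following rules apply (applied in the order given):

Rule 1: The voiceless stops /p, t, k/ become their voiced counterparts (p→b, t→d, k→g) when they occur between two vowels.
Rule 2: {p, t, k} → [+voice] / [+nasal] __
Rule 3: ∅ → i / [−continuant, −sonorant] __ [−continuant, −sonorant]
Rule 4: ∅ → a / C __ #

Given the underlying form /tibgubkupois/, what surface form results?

tibigubikuboisa

Rule 1 (intervocalic voicing): /p/ is a voiceless stop between vowels /u/ and /o/, so it voices to [b]. /tibgubkupois/ → tibgubkubois.
Rule 2 (post-nasal voicing): no segment meets the environment; /tibgubkubois/ is unchanged.
Rule 3 (stop-cluster i-epenthesis): /b/ and /g/ form a stop–stop cluster, so [i] is inserted between them. /b/ and /k/ form a stop–stop cluster, so [i] is inserted between them. /tibgubkubois/ → tibigubikubois.
Rule 4 (final a-epenthesis): the form ends in the consonant /s/, so [a] is inserted word-finally. /tibigubikubois/ → tibigubikuboisa.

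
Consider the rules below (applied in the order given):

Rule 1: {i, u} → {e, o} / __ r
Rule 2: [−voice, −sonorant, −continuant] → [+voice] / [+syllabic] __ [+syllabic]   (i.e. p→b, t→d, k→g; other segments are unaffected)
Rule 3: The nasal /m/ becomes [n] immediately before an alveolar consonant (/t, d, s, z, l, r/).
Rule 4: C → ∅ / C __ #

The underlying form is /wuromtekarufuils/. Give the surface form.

worontegarufuil

Rule 1 (pre-rhotic lowering): /u/ is a high vowel immediately before /r/, so it lowers to [o]. /wuromtekarufuils/ → woromtekarufuils.
Rule 2 (intervocalic voicing): /k/ is a voiceless stop between vowels /e/ and /a/, so it voices to [g]. /woromtekarufuils/ → woromtegarufuils.
Rule 3 (nasal place assimilation): /m/ precedes the alveolar consonant /t/, so it assimilates in place to [n]. /woromtegarufuils/ → worontegarufuils.
Rule 4 (final cluster simplification): /s/ is the second consonant of a word-final cluster /ls/, so it deletes. /worontegarufuils/ → worontegarufuil.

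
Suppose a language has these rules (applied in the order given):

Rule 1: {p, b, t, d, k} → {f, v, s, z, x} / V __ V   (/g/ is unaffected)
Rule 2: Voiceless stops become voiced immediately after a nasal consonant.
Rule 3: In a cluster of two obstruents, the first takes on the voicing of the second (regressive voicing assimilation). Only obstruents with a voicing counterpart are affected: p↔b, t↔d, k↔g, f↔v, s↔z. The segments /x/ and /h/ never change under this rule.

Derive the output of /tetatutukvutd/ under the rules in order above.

tesasusugvudd

Rule 1 (intervocalic spirantization): /t/ is a stop between vowels /e/ and /a/, so it spirantizes to the fricative [s]. /t/ is a stop between vowels /a/ and /u/, so it spirantizes to the fricative [s]. /t/ is a stop between vowels /u/ and /u/, so it spirantizes to the fricative [s]. /tetatutukvutd/ → tesasusukvutd.
Rule 2 (post-nasal voicing): no segment meets the environment; /tesasusukvutd/ is unchanged.
Rule 3 (regressive voicing assimilation): /k/ precedes the voiced obstruent /v/, so it voices to [g] by assimilation. /t/ precedes the voiced obstruent /d/, so it voices to [d] by assimilation. /tesasusukvutd/ → tesasusugvudd.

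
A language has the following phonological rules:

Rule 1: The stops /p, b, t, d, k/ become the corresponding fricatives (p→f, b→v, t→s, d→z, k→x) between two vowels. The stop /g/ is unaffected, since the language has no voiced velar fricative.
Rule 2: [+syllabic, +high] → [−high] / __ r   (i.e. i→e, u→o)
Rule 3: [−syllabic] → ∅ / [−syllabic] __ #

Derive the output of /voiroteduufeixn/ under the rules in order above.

Rule 1 (intervocalic spirantization): /t/ is a stop between vowels /o/ and /e/, so it spirantizes to the fricative [s]. /d/ is a stop between vowels /e/ and /u/, so it spirantizes to the fricative [z]. /voiroteduufeixn/ → voirosezuufeixn.
Rule 2 (pre-rhotic lowering): /i/ is a high vowel immediately before /r/, so it lowers to [e]. /voirosezuufeixn/ → voerosezuufeixn.
Rule 3 (final cluster simplification): /n/ is the second consonant of a word-final cluster /xn/, so it deletes. /voerosezuufeixn/ → voerosezuufeix.

voerosezuufeix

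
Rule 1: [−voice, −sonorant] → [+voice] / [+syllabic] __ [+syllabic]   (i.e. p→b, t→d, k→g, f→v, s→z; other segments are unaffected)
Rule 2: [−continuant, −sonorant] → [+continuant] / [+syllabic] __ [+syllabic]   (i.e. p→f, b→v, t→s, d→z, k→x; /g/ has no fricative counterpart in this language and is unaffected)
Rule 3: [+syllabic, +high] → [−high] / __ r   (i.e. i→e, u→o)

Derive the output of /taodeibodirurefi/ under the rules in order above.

taozeivozerorevi

Rule 1 (intervocalic voicing): /f/ is a voiceless obstruent between vowels /e/ and /i/, so it voices to [v]. /taodeibodirurefi/ → taodeibodirurevi.
Rule 2 (intervocalic spirantization): /d/ is a stop between vowels /o/ and /e/, so it spirantizes to the fricative [z]. /b/ is a stop between vowels /i/ and /o/, so it spirantizes to the fricative [v]. /d/ is a stop between vowels /o/ and /i/, so it spirantizes to the fricative [z]. /taodeibodirurevi/ → taozeivozirurevi.
Rule 3 (pre-rhotic lowering): /i/ is a high vowel immediately before /r/, so it lowers to [e]. /u/ is a high vowel immediately before /r/, so it lowers to [o]. /taozeivozirurevi/ → taozeivozerorevi.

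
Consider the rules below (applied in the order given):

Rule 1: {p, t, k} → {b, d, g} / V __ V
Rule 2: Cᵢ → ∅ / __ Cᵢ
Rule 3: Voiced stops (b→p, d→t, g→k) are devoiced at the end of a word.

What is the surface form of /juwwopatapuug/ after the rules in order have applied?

juwobadabuuk

Rule 1 (intervocalic voicing): /p/ is a voiceless stop between vowels /o/ and /a/, so it voices to [b]. /t/ is a voiceless stop between vowels /a/ and /a/, so it voices to [d]. /p/ is a voiceless stop between vowels /a/ and /u/, so it voices to [b]. /juwwopatapuug/ → juwwobadabuug.
Rule 2 (degemination): /ww/ is a geminate; the first /w/ deletes. /juwwobadabuug/ → juwobadabuug.
Rule 3 (final devoicing): /g/ is a voiced stop in word-final position, so it devoices to [k]. /juwobadabuug/ → juwobadabuuk.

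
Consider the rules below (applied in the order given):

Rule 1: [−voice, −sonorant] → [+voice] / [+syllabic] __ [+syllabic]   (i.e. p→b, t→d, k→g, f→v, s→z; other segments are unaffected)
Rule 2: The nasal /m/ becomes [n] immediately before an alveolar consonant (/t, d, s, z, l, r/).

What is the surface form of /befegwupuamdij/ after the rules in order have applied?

Rule 1 (intervocalic voicing): /f/ is a voiceless obstruent between vowels /e/ and /e/, so it voices to [v]. /p/ is a voiceless obstruent between vowels /u/ and /u/, so it voices to [b]. /befegwupuamdij/ → bevegwubuamdij.
Rule 2 (nasal place assimilation): /m/ precedes the alveolar consonant /d/, so it assimilates in place to [n]. /bevegwubuamdij/ → bevegwubuandij.

bevegwubuandij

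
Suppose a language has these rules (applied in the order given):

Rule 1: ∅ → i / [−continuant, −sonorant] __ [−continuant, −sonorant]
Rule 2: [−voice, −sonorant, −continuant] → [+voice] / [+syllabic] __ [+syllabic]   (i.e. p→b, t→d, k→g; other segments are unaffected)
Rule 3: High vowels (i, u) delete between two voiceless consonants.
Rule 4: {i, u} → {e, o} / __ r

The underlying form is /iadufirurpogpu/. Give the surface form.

Rule 1 (stop-cluster i-epenthesis): /g/ and /p/ form a stop–stop cluster, so [i] is inserted between them. /iadufirurpogpu/ → iadufirurpogipu.
Rule 2 (intervocalic voicing): /p/ is a voiceless stop between vowels /i/ and /u/, so it voices to [b]. /iadufirurpogipu/ → iadufirurpogibu.
Rule 3 (high vowel syncope): no segment meets the environment; /iadufirurpogibu/ is unchanged.
Rule 4 (pre-rhotic lowering): /i/ is a high vowel immediately before /r/, so it lowers to [e]. /u/ is a high vowel immediately before /r/, so it lowers to [o]. /iadufirurpogibu/ → iaduferorpogibu.

iaduferorpogibu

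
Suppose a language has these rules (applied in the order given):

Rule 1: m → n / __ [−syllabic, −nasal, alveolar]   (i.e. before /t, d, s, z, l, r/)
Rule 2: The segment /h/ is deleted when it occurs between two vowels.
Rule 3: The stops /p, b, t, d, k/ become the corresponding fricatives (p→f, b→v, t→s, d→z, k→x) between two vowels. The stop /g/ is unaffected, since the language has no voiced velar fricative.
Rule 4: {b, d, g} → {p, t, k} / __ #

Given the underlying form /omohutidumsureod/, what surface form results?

Rule 1 (nasal place assimilation): /m/ precedes the alveolar consonant /s/, so it assimilates in place to [n]. /omohutidumsureod/ → omohutidunsureod.
Rule 2 (intervocalic h-deletion): /h/ occurs between vowels /o/ and /u/, so it deletes. /omohutidunsureod/ → omoutidunsureod.
Rule 3 (intervocalic spirantization): /t/ is a stop between vowels /u/ and /i/, so it spirantizes to the fricative [s]. /d/ is a stop between vowels /i/ and /u/, so it spirantizes to the fricative [z]. /omoutidunsureod/ → omousizunsureod.
Rule 4 (final devoicing): /d/ is a voiced stop in word-final position, so it devoices to [t]. /omousizunsureod/ → omousizunsureot.

omousizunsureot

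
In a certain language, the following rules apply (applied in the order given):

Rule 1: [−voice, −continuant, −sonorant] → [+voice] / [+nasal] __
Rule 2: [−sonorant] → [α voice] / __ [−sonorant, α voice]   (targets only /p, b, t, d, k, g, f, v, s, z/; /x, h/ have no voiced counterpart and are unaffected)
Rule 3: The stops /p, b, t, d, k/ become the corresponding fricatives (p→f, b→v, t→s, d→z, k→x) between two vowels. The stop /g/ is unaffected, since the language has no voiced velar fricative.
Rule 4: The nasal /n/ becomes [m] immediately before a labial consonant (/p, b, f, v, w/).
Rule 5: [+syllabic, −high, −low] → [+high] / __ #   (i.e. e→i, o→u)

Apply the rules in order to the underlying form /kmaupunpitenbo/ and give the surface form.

kmaufumbisembu

Rule 1 (post-nasal voicing): /p/ is a voiceless stop immediately after the nasal /n/, so it voices to [b]. /kmaupunpitenbo/ → kmaupunbitenbo.
Rule 2 (regressive voicing assimilation): no segment meets the environment; /kmaupunbitenbo/ is unchanged.
Rule 3 (intervocalic spirantization): /p/ is a stop between vowels /u/ and /u/, so it spirantizes to the fricative [f]. /t/ is a stop between vowels /i/ and /e/, so it spirantizes to the fricative [s]. /kmaupunbitenbo/ → kmaufunbisenbo.
Rule 4 (nasal place assimilation): /n/ precedes the labial consonant /b/, so it assimilates in place to [m]. /n/ precedes the labial consonant /b/, so it assimilates in place to [m]. /kmaufunbisenbo/ → kmaufumbisembo.
Rule 5 (final vowel raising): /o/ is a mid vowel in word-final position, so it raises to [u]. /kmaufumbisembo/ → kmaufumbisembu.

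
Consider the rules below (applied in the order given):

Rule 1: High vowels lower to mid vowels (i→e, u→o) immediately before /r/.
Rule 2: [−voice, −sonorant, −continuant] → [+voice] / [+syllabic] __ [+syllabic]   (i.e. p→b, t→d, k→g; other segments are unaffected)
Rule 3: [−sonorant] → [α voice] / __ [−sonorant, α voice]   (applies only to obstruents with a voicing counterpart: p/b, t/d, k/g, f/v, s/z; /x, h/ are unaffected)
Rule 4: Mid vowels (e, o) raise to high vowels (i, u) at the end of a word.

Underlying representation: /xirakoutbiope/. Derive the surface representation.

Rule 1 (pre-rhotic lowering): /i/ is a high vowel immediately before /r/, so it lowers to [e]. /xirakoutbiope/ → xerakoutbiope.
Rule 2 (intervocalic voicing): /k/ is a voiceless stop between vowels /a/ and /o/, so it voices to [g]. /p/ is a voiceless stop between vowels /o/ and /e/, so it voices to [b]. /xerakoutbiope/ → xeragoutbiobe.
Rule 3 (regressive voicing assimilation): /t/ precedes the voiced obstruent /b/, so it voices to [d] by assimilation. /xeragoutbiobe/ → xeragoudbiobe.
Rule 4 (final vowel raising): /e/ is a mid vowel in word-final position, so it raises to [i]. /xeragoudbiobe/ → xeragoudbiobi.

xeragoudbiobi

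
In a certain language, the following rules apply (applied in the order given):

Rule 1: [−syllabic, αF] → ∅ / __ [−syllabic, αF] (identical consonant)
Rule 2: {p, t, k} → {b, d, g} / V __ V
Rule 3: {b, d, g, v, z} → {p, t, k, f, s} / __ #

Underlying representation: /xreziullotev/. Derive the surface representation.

Rule 1 (degemination): /ll/ is a geminate; the first /l/ deletes. /xreziullotev/ → xreziulotev.
Rule 2 (intervocalic voicing): /t/ is a voiceless stop between vowels /o/ and /e/, so it voices to [d]. /xreziulotev/ → xreziulodev.
Rule 3 (final devoicing): /v/ is a voiced obstruent in word-final position, so it devoices to [f]. /xreziulodev/ → xreziulodef.

xreziulodef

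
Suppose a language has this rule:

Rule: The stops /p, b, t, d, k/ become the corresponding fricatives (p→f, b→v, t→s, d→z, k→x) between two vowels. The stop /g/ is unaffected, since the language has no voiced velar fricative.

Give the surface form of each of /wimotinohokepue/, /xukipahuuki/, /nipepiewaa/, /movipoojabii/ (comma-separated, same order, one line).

/wimotinohokepue/: /t/ is a stop between vowels /o/ and /i/, so it spirantizes to the fricative [s]. /k/ is a stop between vowels /o/ and /e/, so it spirantizes to the fricative [x]. /p/ is a stop between vowels /e/ and /u/, so it spirantizes to the fricative [f]. → [wimosinohoxefue].
/xukipahuuki/: /k/ is a stop between vowels /u/ and /i/, so it spirantizes to the fricative [x]. /p/ is a stop between vowels /i/ and /a/, so it spirantizes to the fricative [f]. /k/ is a stop between vowels /u/ and /i/, so it spirantizes to the fricative [x]. → [xuxifahuuxi].
/nipepiewaa/: /p/ is a stop between vowels /i/ and /e/, so it spirantizes to the fricative [f]. /p/ is a stop between vowels /e/ and /i/, so it spirantizes to the fricative [f]. → [nifefiewaa].
/movipoojabii/: /p/ is a stop between vowels /i/ and /o/, so it spirantizes to the fricative [f]. /b/ is a stop between vowels /a/ and /i/, so it spirantizes to the fricative [v]. → [movifoojavii].

wimosinohoxefue, xuxifahuuxi, nifefiewaa, movifoojavii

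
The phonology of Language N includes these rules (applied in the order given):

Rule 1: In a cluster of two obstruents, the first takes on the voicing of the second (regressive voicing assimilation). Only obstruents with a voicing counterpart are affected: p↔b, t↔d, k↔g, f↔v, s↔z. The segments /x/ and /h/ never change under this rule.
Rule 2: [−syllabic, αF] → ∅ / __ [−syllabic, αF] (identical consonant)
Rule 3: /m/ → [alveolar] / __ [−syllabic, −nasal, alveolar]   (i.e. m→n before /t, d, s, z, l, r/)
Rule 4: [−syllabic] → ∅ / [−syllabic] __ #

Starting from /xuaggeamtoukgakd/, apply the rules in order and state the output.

xuageantougag

Rule 1 (regressive voicing assimilation): /k/ precedes the voiced obstruent /g/, so it voices to [g] by assimilation. /k/ precedes the voiced obstruent /d/, so it voices to [g] by assimilation. /xuaggeamtoukgakd/ → xuaggeamtouggagd.
Rule 2 (degemination): /gg/ is a geminate; the first /g/ deletes. /gg/ is a geminate; the first /g/ deletes. /xuaggeamtouggagd/ → xuageamtougagd.
Rule 3 (nasal place assimilation): /m/ precedes the alveolar consonant /t/, so it assimilates in place to [n]. /xuageamtougagd/ → xuageantougagd.
Rule 4 (final cluster simplification): /d/ is the second consonant of a word-final cluster /gd/, so it deletes. /xuageantougagd/ → xuageantougag.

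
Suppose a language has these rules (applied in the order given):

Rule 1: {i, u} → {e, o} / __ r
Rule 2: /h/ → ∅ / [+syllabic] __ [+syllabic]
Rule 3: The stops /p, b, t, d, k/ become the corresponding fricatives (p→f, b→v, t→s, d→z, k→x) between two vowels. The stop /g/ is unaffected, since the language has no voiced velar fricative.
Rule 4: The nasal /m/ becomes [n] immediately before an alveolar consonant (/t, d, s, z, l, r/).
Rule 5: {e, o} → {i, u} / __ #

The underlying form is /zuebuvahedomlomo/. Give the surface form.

Rule 1 (pre-rhotic lowering): no segment meets the environment; /zuebuvahedomlomo/ is unchanged.
Rule 2 (intervocalic h-deletion): /h/ occurs between vowels /a/ and /e/, so it deletes. /zuebuvahedomlomo/ → zuebuvaedomlomo.
Rule 3 (intervocalic spirantization): /b/ is a stop between vowels /e/ and /u/, so it spirantizes to the fricative [v]. /d/ is a stop between vowels /e/ and /o/, so it spirantizes to the fricative [z]. /zuebuvaedomlomo/ → zuevuvaezomlomo.
Rule 4 (nasal place assimilation): /m/ precedes the alveolar consonant /l/, so it assimilates in place to [n]. /zuevuvaezomlomo/ → zuevuvaezonlomo.
Rule 5 (final vowel raising): /o/ is a mid vowel in word-final position, so it raises to [u]. /zuevuvaezonlomo/ → zuevuvaezonlomu.

zuevuvaezonlomu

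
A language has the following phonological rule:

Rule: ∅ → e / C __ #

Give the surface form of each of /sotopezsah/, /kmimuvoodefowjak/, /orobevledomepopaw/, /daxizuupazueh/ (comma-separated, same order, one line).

/sotopezsah/: the form ends in the consonant /h/, so [e] is inserted word-finally. → [sotopezsahe].
/kmimuvoodefowjak/: the form ends in the consonant /k/, so [e] is inserted word-finally. → [kmimuvoodefowjake].
/orobevledomepopaw/: the form ends in the consonant /w/, so [e] is inserted word-finally. → [orobevledomepopawe].
/daxizuupazueh/: the form ends in the consonant /h/, so [e] is inserted word-finally. → [daxizuupazuehe].

sotopezsahe, kmimuvoodefowjake, orobevledomepopawe, daxizuupazuehe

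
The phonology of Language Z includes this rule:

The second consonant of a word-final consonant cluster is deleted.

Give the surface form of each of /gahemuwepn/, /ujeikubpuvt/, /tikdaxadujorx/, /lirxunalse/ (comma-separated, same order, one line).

/gahemuwepn/: /n/ is the second consonant of a word-final cluster /pn/, so it deletes. → [gahemuwep].
/ujeikubpuvt/: /t/ is the second consonant of a word-final cluster /vt/, so it deletes. → [ujeikubpuv].
/tikdaxadujorx/: /x/ is the second consonant of a word-final cluster /rx/, so it deletes. → [tikdaxadujor].
/lirxunalse/: the rule's environment is not met; surfaces unchanged as [lirxunalse].

gahemuwep, ujeikubpuv, tikdaxadujor, lirxunalse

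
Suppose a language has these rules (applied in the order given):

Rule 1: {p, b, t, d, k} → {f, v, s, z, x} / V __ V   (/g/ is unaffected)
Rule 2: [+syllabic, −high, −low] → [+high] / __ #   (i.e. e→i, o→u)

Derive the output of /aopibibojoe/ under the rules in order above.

aofivivojoi

Rule 1 (intervocalic spirantization): /p/ is a stop between vowels /o/ and /i/, so it spirantizes to the fricative [f]. /b/ is a stop between vowels /i/ and /i/, so it spirantizes to the fricative [v]. /b/ is a stop between vowels /i/ and /o/, so it spirantizes to the fricative [v]. /aopibibojoe/ → aofivivojoe.
Rule 2 (final vowel raising): /e/ is a mid vowel in word-final position, so it raises to [i]. /aofivivojoe/ → aofivivojoi.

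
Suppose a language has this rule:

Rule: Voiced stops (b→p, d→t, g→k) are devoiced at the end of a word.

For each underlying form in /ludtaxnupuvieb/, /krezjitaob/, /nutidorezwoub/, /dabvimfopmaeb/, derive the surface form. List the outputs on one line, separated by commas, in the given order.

/ludtaxnupuvieb/: /b/ is a voiced stop in word-final position, so it devoices to [p]. → [ludtaxnupuviep].
/krezjitaob/: /b/ is a voiced stop in word-final position, so it devoices to [p]. → [krezjitaop].
/nutidorezwoub/: /b/ is a voiced stop in word-final position, so it devoices to [p]. → [nutidorezwoup].
/dabvimfopmaeb/: /b/ is a voiced stop in word-final position, so it devoices to [p]. → [dabvimfopmaep].

ludtaxnupuviep, krezjitaop, nutidorezwoup, dabvimfopmaep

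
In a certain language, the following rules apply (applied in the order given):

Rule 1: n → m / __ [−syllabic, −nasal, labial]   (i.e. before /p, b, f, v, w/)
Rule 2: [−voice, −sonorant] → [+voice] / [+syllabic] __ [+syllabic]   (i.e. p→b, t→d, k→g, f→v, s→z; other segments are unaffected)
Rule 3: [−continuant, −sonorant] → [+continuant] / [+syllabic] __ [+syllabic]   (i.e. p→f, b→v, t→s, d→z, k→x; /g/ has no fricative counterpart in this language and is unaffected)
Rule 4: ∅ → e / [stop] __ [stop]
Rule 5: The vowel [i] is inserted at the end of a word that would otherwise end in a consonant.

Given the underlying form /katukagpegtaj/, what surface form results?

Rule 1 (nasal place assimilation): no segment meets the environment; /katukagpegtaj/ is unchanged.
Rule 2 (intervocalic voicing): /t/ is a voiceless obstruent between vowels /a/ and /u/, so it voices to [d]. /k/ is a voiceless obstruent between vowels /u/ and /a/, so it voices to [g]. /katukagpegtaj/ → kadugagpegtaj.
Rule 3 (intervocalic spirantization): /d/ is a stop between vowels /a/ and /u/, so it spirantizes to the fricative [z]. /kadugagpegtaj/ → kazugagpegtaj.
Rule 4 (stop-cluster e-epenthesis): /g/ and /p/ form a stop–stop cluster, so [e] is inserted between them. /g/ and /t/ form a stop–stop cluster, so [e] is inserted between them. /kazugagpegtaj/ → kazugagepegetaj.
Rule 5 (final i-epenthesis): the form ends in the consonant /j/, so [i] is inserted word-finally. /kazugagepegetaj/ → kazugagepegetaji.

kazugagepegetaji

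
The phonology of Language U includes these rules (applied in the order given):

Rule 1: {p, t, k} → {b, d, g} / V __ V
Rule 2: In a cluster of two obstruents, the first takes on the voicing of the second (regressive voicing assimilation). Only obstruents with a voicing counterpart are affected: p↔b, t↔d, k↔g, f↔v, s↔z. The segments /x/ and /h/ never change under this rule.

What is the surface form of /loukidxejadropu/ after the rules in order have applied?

Rule 1 (intervocalic voicing): /k/ is a voiceless stop between vowels /u/ and /i/, so it voices to [g]. /p/ is a voiceless stop between vowels /o/ and /u/, so it voices to [b]. /loukidxejadropu/ → lougidxejadrobu.
Rule 2 (regressive voicing assimilation): /d/ precedes the voiceless obstruent /x/, so it devoices to [t] by assimilation. /lougidxejadrobu/ → lougitxejadrobu.

lougitxejadrobu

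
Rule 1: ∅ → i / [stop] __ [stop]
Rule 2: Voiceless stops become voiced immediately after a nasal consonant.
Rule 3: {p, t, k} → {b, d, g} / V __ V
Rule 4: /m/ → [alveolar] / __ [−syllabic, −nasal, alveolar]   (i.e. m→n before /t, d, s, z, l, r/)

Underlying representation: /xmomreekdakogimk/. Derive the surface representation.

Rule 1 (stop-cluster i-epenthesis): /k/ and /d/ form a stop–stop cluster, so [i] is inserted between them. /xmomreekdakogimk/ → xmomreekidakogimk.
Rule 2 (post-nasal voicing): /k/ is a voiceless stop immediately after the nasal /m/, so it voices to [g]. /xmomreekidakogimk/ → xmomreekidakogimg.
Rule 3 (intervocalic voicing): /k/ is a voiceless stop between vowels /e/ and /i/, so it voices to [g]. /k/ is a voiceless stop between vowels /a/ and /o/, so it voices to [g]. /xmomreekidakogimg/ → xmomreegidagogimg.
Rule 4 (nasal place assimilation): /m/ precedes the alveolar consonant /r/, so it assimilates in place to [n]. /xmomreegidagogimg/ → xmonreegidagogimg.

xmonreegidagogimg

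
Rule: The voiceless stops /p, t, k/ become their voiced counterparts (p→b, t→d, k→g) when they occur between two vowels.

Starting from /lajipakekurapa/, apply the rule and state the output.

/p/ is a voiceless stop between vowels /i/ and /a/, so it voices to [b].
/k/ is a voiceless stop between vowels /a/ and /e/, so it voices to [g].
/k/ is a voiceless stop between vowels /e/ and /u/, so it voices to [g].
/p/ is a voiceless stop between vowels /a/ and /a/, so it voices to [b].
Surface form: [lajibageguraba].

lajibageguraba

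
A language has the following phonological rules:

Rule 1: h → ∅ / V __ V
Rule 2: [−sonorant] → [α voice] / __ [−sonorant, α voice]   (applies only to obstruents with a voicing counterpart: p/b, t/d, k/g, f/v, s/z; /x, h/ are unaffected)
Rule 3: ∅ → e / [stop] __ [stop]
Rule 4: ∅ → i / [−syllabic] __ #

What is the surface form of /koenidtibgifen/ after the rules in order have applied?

koenitetibegifeni

Rule 1 (intervocalic h-deletion): no segment meets the environment; /koenidtibgifen/ is unchanged.
Rule 2 (regressive voicing assimilation): /d/ precedes the voiceless obstruent /t/, so it devoices to [t] by assimilation. /koenidtibgifen/ → koenittibgifen.
Rule 3 (stop-cluster e-epenthesis): /t/ and /t/ form a stop–stop cluster, so [e] is inserted between them. /b/ and /g/ form a stop–stop cluster, so [e] is inserted between them. /koenittibgifen/ → koenitetibegifen.
Rule 4 (final i-epenthesis): the form ends in the consonant /n/, so [i] is inserted word-finally. /koenitetibegifen/ → koenitetibegifeni.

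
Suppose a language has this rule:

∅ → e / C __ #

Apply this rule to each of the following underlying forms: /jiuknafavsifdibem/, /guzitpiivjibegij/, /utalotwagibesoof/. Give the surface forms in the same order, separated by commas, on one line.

/jiuknafavsifdibem/: the form ends in the consonant /m/, so [e] is inserted word-finally. → [jiuknafavsifdibeme].
/guzitpiivjibegij/: the form ends in the consonant /j/, so [e] is inserted word-finally. → [guzitpiivjibegije].
/utalotwagibesoof/: the form ends in the consonant /f/, so [e] is inserted word-finally. → [utalotwagibesoofe].

jiuknafavsifdibeme, guzitpiivjibegije, utalotwagibesoofe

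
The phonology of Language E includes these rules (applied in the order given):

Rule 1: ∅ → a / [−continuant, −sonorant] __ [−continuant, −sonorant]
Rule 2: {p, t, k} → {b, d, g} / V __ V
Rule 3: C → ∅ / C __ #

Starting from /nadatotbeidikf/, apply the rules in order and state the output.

Rule 1 (stop-cluster a-epenthesis): /t/ and /b/ form a stop–stop cluster, so [a] is inserted between them. /nadatotbeidikf/ → nadatotabeidikf.
Rule 2 (intervocalic voicing): /t/ is a voiceless stop between vowels /a/ and /o/, so it voices to [d]. /t/ is a voiceless stop between vowels /o/ and /a/, so it voices to [d]. /nadatotabeidikf/ → nadadodabeidikf.
Rule 3 (final cluster simplification): /f/ is the second consonant of a word-final cluster /kf/, so it deletes. /nadadodabeidikf/ → nadadodabeidik.

nadadodabeidik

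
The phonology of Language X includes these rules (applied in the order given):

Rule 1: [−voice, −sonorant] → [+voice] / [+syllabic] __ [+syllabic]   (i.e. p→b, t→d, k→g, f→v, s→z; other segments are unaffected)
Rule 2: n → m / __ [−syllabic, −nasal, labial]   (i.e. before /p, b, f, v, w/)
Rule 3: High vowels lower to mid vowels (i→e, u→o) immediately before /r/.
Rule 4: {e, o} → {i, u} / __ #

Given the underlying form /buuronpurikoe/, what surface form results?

Rule 1 (intervocalic voicing): /k/ is a voiceless obstruent between vowels /i/ and /o/, so it voices to [g]. /buuronpurikoe/ → buuronpurigoe.
Rule 2 (nasal place assimilation): /n/ precedes the labial consonant /p/, so it assimilates in place to [m]. /buuronpurigoe/ → buurompurigoe.
Rule 3 (pre-rhotic lowering): /u/ is a high vowel immediately before /r/, so it lowers to [o]. /u/ is a high vowel immediately before /r/, so it lowers to [o]. /buurompurigoe/ → buoromporigoe.
Rule 4 (final vowel raising): /e/ is a mid vowel in word-final position, so it raises to [i]. /buoromporigoe/ → buoromporigoi.

buoromporigoi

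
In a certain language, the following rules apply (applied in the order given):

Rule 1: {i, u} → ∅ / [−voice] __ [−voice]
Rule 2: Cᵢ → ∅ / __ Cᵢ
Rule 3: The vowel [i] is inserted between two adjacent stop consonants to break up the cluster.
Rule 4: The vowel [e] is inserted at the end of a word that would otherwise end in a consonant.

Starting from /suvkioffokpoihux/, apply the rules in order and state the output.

Rule 1 (high vowel syncope): /u/ is a high vowel flanked by voiceless consonants /h/ and /x/, so it deletes. /suvkioffokpoihux/ → suvkioffokpoihx.
Rule 2 (degemination): /ff/ is a geminate; the first /f/ deletes. /suvkioffokpoihx/ → suvkiofokpoihx.
Rule 3 (stop-cluster i-epenthesis): /k/ and /p/ form a stop–stop cluster, so [i] is inserted between them. /suvkiofokpoihx/ → suvkiofokipoihx.
Rule 4 (final e-epenthesis): the form ends in the consonant /x/, so [e] is inserted word-finally. /suvkiofokipoihx/ → suvkiofokipoihxe.

suvkiofokipoihxe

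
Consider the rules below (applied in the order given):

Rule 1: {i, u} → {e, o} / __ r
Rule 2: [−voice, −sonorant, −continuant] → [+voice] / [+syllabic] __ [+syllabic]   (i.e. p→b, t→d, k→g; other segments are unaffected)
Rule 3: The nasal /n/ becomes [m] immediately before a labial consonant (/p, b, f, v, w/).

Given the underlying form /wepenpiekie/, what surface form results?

Rule 1 (pre-rhotic lowering): no segment meets the environment; /wepenpiekie/ is unchanged.
Rule 2 (intervocalic voicing): /p/ is a voiceless stop between vowels /e/ and /e/, so it voices to [b]. /k/ is a voiceless stop between vowels /e/ and /i/, so it voices to [g]. /wepenpiekie/ → webenpiegie.
Rule 3 (nasal place assimilation): /n/ precedes the labial consonant /p/, so it assimilates in place to [m]. /webenpiegie/ → webempiegie.

webempiegie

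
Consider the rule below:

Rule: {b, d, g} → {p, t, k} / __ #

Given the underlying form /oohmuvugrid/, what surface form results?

Scanning /oohmuvugrid/: /g/ at position 8 is not in the conditioning environment; /d/ is a voiced stop in word-final position, so it devoices to [t].
Result: [oohmuvugrit].

oohmuvugrit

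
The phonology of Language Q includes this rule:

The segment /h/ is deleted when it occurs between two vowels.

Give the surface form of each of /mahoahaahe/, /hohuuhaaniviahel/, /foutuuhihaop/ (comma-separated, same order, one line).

/mahoahaahe/: /h/ occurs between vowels /a/ and /o/, so it deletes. /h/ occurs between vowels /a/ and /a/, so it deletes. /h/ occurs between vowels /a/ and /e/, so it deletes. → [maoaaae].
/hohuuhaaniviahel/: /h/ occurs between vowels /o/ and /u/, so it deletes. /h/ occurs between vowels /u/ and /a/, so it deletes. /h/ occurs between vowels /a/ and /e/, so it deletes. → [houuaaniviael].
/foutuuhihaop/: /h/ occurs between vowels /u/ and /i/, so it deletes. /h/ occurs between vowels /i/ and /a/, so it deletes. → [foutuuiaop].

maoaaae, houuaaniviael, foutuuiaop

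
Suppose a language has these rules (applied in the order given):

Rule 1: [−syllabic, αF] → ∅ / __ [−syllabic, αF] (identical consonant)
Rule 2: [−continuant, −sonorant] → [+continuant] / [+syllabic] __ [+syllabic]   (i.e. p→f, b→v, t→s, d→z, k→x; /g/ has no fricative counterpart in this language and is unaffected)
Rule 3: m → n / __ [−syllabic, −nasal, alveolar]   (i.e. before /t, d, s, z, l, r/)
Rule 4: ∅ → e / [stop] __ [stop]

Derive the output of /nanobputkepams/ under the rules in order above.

Rule 1 (degemination): no segment meets the environment; /nanobputkepams/ is unchanged.
Rule 2 (intervocalic spirantization): /p/ is a stop between vowels /e/ and /a/, so it spirantizes to the fricative [f]. /nanobputkepams/ → nanobputkefams.
Rule 3 (nasal place assimilation): /m/ precedes the alveolar consonant /s/, so it assimilates in place to [n]. /nanobputkefams/ → nanobputkefans.
Rule 4 (stop-cluster e-epenthesis): /b/ and /p/ form a stop–stop cluster, so [e] is inserted between them. /t/ and /k/ form a stop–stop cluster, so [e] is inserted between them. /nanobputkefans/ → nanobeputekefans.

nanobeputekefans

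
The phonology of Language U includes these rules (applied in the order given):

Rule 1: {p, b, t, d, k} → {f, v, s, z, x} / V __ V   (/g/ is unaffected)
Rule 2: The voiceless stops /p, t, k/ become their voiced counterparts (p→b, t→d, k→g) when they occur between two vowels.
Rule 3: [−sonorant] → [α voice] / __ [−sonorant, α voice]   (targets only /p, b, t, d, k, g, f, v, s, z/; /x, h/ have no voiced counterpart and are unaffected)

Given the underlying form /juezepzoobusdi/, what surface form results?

Rule 1 (intervocalic spirantization): /b/ is a stop between vowels /o/ and /u/, so it spirantizes to the fricative [v]. /juezepzoobusdi/ → juezepzoovusdi.
Rule 2 (intervocalic voicing): no segment meets the environment; /juezepzoovusdi/ is unchanged.
Rule 3 (regressive voicing assimilation): /p/ precedes the voiced obstruent /z/, so it voices to [b] by assimilation. /s/ precedes the voiced obstruent /d/, so it voices to [z] by assimilation. /juezepzoovusdi/ → juezebzoovuzdi.

juezebzoovuzdi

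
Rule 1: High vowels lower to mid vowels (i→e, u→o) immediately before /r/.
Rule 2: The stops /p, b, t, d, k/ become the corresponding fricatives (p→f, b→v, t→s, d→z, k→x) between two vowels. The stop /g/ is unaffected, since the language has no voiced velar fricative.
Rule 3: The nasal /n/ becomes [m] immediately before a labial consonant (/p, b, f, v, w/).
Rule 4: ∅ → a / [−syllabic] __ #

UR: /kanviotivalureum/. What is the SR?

Rule 1 (pre-rhotic lowering): /u/ is a high vowel immediately before /r/, so it lowers to [o]. /kanviotivalureum/ → kanviotivaloreum.
Rule 2 (intervocalic spirantization): /t/ is a stop between vowels /o/ and /i/, so it spirantizes to the fricative [s]. /kanviotivaloreum/ → kanviosivaloreum.
Rule 3 (nasal place assimilation): /n/ precedes the labial consonant /v/, so it assimilates in place to [m]. /kanviosivaloreum/ → kamviosivaloreum.
Rule 4 (final a-epenthesis): the form ends in the consonant /m/, so [a] is inserted word-finally. /kamviosivaloreum/ → kamviosivaloreuma.

kamviosivaloreuma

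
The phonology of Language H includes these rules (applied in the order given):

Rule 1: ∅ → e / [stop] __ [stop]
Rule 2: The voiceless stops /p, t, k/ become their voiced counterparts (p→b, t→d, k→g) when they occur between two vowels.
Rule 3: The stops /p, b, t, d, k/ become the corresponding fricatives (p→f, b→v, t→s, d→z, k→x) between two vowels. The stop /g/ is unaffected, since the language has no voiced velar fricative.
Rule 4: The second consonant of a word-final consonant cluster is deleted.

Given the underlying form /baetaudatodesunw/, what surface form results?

Rule 1 (stop-cluster e-epenthesis): no segment meets the environment; /baetaudatodesunw/ is unchanged.
Rule 2 (intervocalic voicing): /t/ is a voiceless stop between vowels /e/ and /a/, so it voices to [d]. /t/ is a voiceless stop between vowels /a/ and /o/, so it voices to [d]. /baetaudatodesunw/ → baedaudadodesunw.
Rule 3 (intervocalic spirantization): /d/ is a stop between vowels /e/ and /a/, so it spirantizes to the fricative [z]. /d/ is a stop between vowels /u/ and /a/, so it spirantizes to the fricative [z]. /d/ is a stop between vowels /a/ and /o/, so it spirantizes to the fricative [z]. /d/ is a stop between vowels /o/ and /e/, so it spirantizes to the fricative [z]. /baedaudadodesunw/ → baezauzazozesunw.
Rule 4 (final cluster simplification): /w/ is the second consonant of a word-final cluster /nw/, so it deletes. /baezauzazozesunw/ → baezauzazozesun.

baezauzazozesun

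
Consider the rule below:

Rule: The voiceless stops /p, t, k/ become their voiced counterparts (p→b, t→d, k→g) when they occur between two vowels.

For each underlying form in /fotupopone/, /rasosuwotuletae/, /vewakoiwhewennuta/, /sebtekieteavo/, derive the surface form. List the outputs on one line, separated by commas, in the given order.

/fotupopone/: /t/ is a voiceless stop between vowels /o/ and /u/, so it voices to [d]. /p/ is a voiceless stop between vowels /u/ and /o/, so it voices to [b]. /p/ is a voiceless stop between vowels /o/ and /o/, so it voices to [b]. → [fodubobone].
/rasosuwotuletae/: /t/ is a voiceless stop between vowels /o/ and /u/, so it voices to [d]. /t/ is a voiceless stop between vowels /e/ and /a/, so it voices to [d]. → [rasosuwoduledae].
/vewakoiwhewennuta/: /k/ is a voiceless stop between vowels /a/ and /o/, so it voices to [g]. /t/ is a voiceless stop between vowels /u/ and /a/, so it voices to [d]. → [vewagoiwhewennuda].
/sebtekieteavo/: /k/ is a voiceless stop between vowels /e/ and /i/, so it voices to [g]. /t/ is a voiceless stop between vowels /e/ and /e/, so it voices to [d]. → [sebtegiedeavo].

fodubobone, rasosuwoduledae, vewagoiwhewennuda, sebtegiedeavo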